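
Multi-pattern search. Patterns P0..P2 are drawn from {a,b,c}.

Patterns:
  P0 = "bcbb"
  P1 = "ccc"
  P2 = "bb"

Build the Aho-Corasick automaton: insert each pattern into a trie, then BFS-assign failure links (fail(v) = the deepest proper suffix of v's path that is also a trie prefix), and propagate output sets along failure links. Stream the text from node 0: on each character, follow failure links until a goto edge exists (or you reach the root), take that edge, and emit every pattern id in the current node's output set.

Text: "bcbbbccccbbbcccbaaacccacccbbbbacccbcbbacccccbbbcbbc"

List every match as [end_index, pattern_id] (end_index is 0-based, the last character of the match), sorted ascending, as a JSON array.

Build automaton:
Trie (insert patterns):
  n0 'ε': b→1 c→5
  n1 'b': b→8 c→2
  n2 'bc': b→3
  n3 'bcb': b→4
  n4 'bcbb': ·  [P0 ends]
  n5 'c': c→6
  n6 'cc': c→7
  n7 'ccc': ·  [P1 ends]
  n8 'bb': ·  [P2 ends]

BFS fail/out derivation:
  n1('b'): parent n0 fail=0; on 'b' 0 → fail=0;  out ∅∪∅=∅
  n5('c'): parent n0 fail=0; on 'c' 0 → fail=0;  out ∅∪∅=∅
  n2('bc'): parent n1 fail=0; on 'c' 0 → fail=5;  out ∅∪∅=∅
  n6('cc'): parent n5 fail=0; on 'c' 0 → fail=5;  out ∅∪∅=∅
  n8('bb'): parent n1 fail=0; on 'b' 0 → fail=1;  out {2}∪∅={2}
  n3('bcb'): parent n2 fail=5; on 'b' 5→0 → fail=1;  out ∅∪∅=∅
  n7('ccc'): parent n6 fail=5; on 'c' 5 → fail=6;  out {1}∪∅={1}
  n4('bcbb'): parent n3 fail=1; on 'b' 1 → fail=8;  out {0}∪{2}={0,2}

Scan:
i=0 'b': node 0→1
i=1 'c': node 1→2
i=2 'b': node 2→3
i=3 'b': node 3→4  → match P0@[0:3],P2@[2:3]
i=4 'b': node 4→8 ·f  → match P2@[3:4]
i=5 'c': node 8→2 ·f
i=6 'c': node 2→6 ·f
i=7 'c': node 6→7  → match P1@[5:7]
i=8 'c': node 7→7 ·f  → match P1@[6:8]
i=9 'b': node 7→1 ·f
i=10 'b': node 1→8  → match P2@[9:10]
i=11 'b': node 8→8 ·f  → match P2@[10:11]
i=12 'c': node 8→2 ·f
i=13 'c': node 2→6 ·f
i=14 'c': node 6→7  → match P1@[12:14]
i=15 'b': node 7→1 ·f
i=16 'a': node 1→0 ·f
i=17 'a': node 0→0
i=18 'a': node 0→0
i=19 'c': node 0→5
i=20 'c': node 5→6
i=21 'c': node 6→7  → match P1@[19:21]
i=22 'a': node 7→0 ·f
i=23 'c': node 0→5
i=24 'c': node 5→6
i=25 'c': node 6→7  → match P1@[23:25]
i=26 'b': node 7→1 ·f
i=27 'b': node 1→8  → match P2@[26:27]
i=28 'b': node 8→8 ·f  → match P2@[27:28]
i=29 'b': node 8→8 ·f  → match P2@[28:29]
i=30 'a': node 8→0 ·f
i=31 'c': node 0→5
i=32 'c': node 5→6
i=33 'c': node 6→7  → match P1@[31:33]
i=34 'b': node 7→1 ·f
i=35 'c': node 1→2
i=36 'b': node 2→3
i=37 'b': node 3→4  → match P0@[34:37],P2@[36:37]
i=38 'a': node 4→0 ·f
i=39 'c': node 0→5
i=40 'c': node 5→6
i=41 'c': node 6→7  → match P1@[39:41]
i=42 'c': node 7→7 ·f  → match P1@[40:42]
i=43 'c': node 7→7 ·f  → match P1@[41:43]
i=44 'b': node 7→1 ·f
i=45 'b': node 1→8  → match P2@[44:45]
i=46 'b': node 8→8 ·f  → match P2@[45:46]
i=47 'c': node 8→2 ·f
i=48 'b': node 2→3
i=49 'b': node 3→4  → match P0@[46:49],P2@[48:49]
i=50 'c': node 4→2 ·f

All matches (sorted): [[3,0],[3,2],[4,2],[7,1],[8,1],[10,2],[11,2],[14,1],[21,1],[25,1],[27,2],[28,2],[29,2],[33,1],[37,0],[37,2],[41,1],[42,1],[43,1],[45,2],[46,2],[49,0],[49,2]]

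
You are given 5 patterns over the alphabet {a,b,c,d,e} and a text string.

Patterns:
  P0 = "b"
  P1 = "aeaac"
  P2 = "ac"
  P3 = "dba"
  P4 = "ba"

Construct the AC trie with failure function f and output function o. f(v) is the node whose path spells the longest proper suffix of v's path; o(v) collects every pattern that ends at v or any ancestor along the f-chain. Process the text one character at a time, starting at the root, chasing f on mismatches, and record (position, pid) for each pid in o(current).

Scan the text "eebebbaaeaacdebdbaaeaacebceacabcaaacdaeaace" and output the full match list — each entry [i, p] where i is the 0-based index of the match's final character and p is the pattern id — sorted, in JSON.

Build automaton:
Trie (insert patterns):
  n0 'ε': a→2 b→1 d→8
  n1 'b': a→11  [P0 ends]
  n2 'a': c→7 e→3
  n3 'ae': a→4
  n4 'aea': a→5
  n5 'aeaa': c→6
  n6 'aeaac': ·  [P1 ends]
  n7 'ac': ·  [P2 ends]
  n8 'd': b→9
  n9 'db': a→10
  n10 'dba': ·  [P3 ends]
  n11 'ba': ·  [P4 ends]

Failure links (BFS by depth):
  n1('b'): parent n0 fail=0; on 'b' 0 → fail=0;  out {0}∪∅={0}
  n2('a'): parent n0 fail=0; on 'a' 0 → fail=0;  out ∅∪∅=∅
  n8('d'): parent n0 fail=0; on 'd' 0 → fail=0;  out ∅∪∅=∅
  n3('ae'): parent n2 fail=0; on 'e' 0 → fail=0;  out ∅∪∅=∅
  n7('ac'): parent n2 fail=0; on 'c' 0 → fail=0;  out {2}∪∅={2}
  n9('db'): parent n8 fail=0; on 'b' 0 → fail=1;  out ∅∪{0}={0}
  n11('ba'): parent n1 fail=0; on 'a' 0 → fail=2;  out {4}∪∅={4}
  n4('aea'): parent n3 fail=0; on 'a' 0 → fail=2;  out ∅∪∅=∅
  n10('dba'): parent n9 fail=1; on 'a' 1 → fail=11;  out {3}∪{4}={3,4}
  n5('aeaa'): parent n4 fail=2; on 'a' 2→0 → fail=2;  out ∅∪∅=∅
  n6('aeaac'): parent n5 fail=2; on 'c' 2 → fail=7;  out {1}∪{2}={1,2}

Scan:
[0] read 'e'  n0⇒n0
[1] read 'e'  n0⇒n0
[2] read 'b'  n0⇒n1  emit P0@[2:2]
[3] read 'e'  n1⇒n0 (via fail)
[4] read 'b'  n0⇒n1  emit P0@[4:4]
[5] read 'b'  n1⇒n1 (via fail)  emit P0@[5:5]
[6] read 'a'  n1⇒n11  emit P4@[5:6]
[7] read 'a'  n11⇒n2 (via fail)
[8] read 'e'  n2⇒n3
[9] read 'a'  n3⇒n4
[10] read 'a'  n4⇒n5
[11] read 'c'  n5⇒n6  emit P1@[7:11],P2@[10:11]
[12] read 'd'  n6⇒n8 (via fail)
[13] read 'e'  n8⇒n0 (via fail)
[14] read 'b'  n0⇒n1  emit P0@[14:14]
[15] read 'd'  n1⇒n8 (via fail)
[16] read 'b'  n8⇒n9  emit P0@[16:16]
[17] read 'a'  n9⇒n10  emit P3@[15:17],P4@[16:17]
[18] read 'a'  n10⇒n2 (via fail)
[19] read 'e'  n2⇒n3
[20] read 'a'  n3⇒n4
[21] read 'a'  n4⇒n5
[22] read 'c'  n5⇒n6  emit P1@[18:22],P2@[21:22]
[23] read 'e'  n6⇒n0 (via fail)
[24] read 'b'  n0⇒n1  emit P0@[24:24]
[25] read 'c'  n1⇒n0 (via fail)
[26] read 'e'  n0⇒n0
[27] read 'a'  n0⇒n2
[28] read 'c'  n2⇒n7  emit P2@[27:28]
[29] read 'a'  n7⇒n2 (via fail)
[30] read 'b'  n2⇒n1 (via fail)  emit P0@[30:30]
[31] read 'c'  n1⇒n0 (via fail)
[32] read 'a'  n0⇒n2
[33] read 'a'  n2⇒n2 (via fail)
[34] read 'a'  n2⇒n2 (via fail)
[35] read 'c'  n2⇒n7  emit P2@[34:35]
[36] read 'd'  n7⇒n8 (via fail)
[37] read 'a'  n8⇒n2 (via fail)
[38] read 'e'  n2⇒n3
[39] read 'a'  n3⇒n4
[40] read 'a'  n4⇒n5
[41] read 'c'  n5⇒n6  emit P1@[37:41],P2@[40:41]
[42] read 'e'  n6⇒n0 (via fail)

Result: [[2,0],[4,0],[5,0],[6,4],[11,1],[11,2],[14,0],[16,0],[17,3],[17,4],[22,1],[22,2],[24,0],[28,2],[30,0],[35,2],[41,1],[41,2]]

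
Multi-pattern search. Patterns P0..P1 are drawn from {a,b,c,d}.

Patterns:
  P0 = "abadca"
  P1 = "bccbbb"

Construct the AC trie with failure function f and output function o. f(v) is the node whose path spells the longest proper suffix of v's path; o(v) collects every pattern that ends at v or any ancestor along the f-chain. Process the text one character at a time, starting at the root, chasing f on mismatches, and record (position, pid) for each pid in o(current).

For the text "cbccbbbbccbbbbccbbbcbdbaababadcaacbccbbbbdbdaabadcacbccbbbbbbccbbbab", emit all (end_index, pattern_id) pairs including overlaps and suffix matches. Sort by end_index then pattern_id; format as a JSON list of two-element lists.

Construct AC machine:
Trie (insert patterns):
  0='ε' goto a→1 b→7
  1='a' goto b→2
  2='ab' goto a→3
  3='aba' goto d→4
  4='abad' goto c→5
  5='abadc' goto a→6
  6='abadca' goto ·  ←P0
  7='b' goto c→8
  8='bc' goto c→9
  9='bcc' goto b→10
  10='bccb' goto b→11
  11='bccbb' goto b→12
  12='bccbbb' goto ·  ←P1

Failure links (BFS by depth):
  n1('a'): parent n0 fail=0; on 'a' 0 → fail=0;  out ∅∪∅=∅
  n7('b'): parent n0 fail=0; on 'b' 0 → fail=0;  out ∅∪∅=∅
  n2('ab'): parent n1 fail=0; on 'b' 0 → fail=7;  out ∅∪∅=∅
  n8('bc'): parent n7 fail=0; on 'c' 0 → fail=0;  out ∅∪∅=∅
  n3('aba'): parent n2 fail=7; on 'a' 7→0 → fail=1;  out ∅∪∅=∅
  n9('bcc'): parent n8 fail=0; on 'c' 0 → fail=0;  out ∅∪∅=∅
  n4('abad'): parent n3 fail=1; on 'd' 1→0 → fail=0;  out ∅∪∅=∅
  n10('bccb'): parent n9 fail=0; on 'b' 0 → fail=7;  out ∅∪∅=∅
  n5('abadc'): parent n4 fail=0; on 'c' 0 → fail=0;  out ∅∪∅=∅
  n11('bccbb'): parent n10 fail=7; on 'b' 7→0 → fail=7;  out ∅∪∅=∅
  n6('abadca'): parent n5 fail=0; on 'a' 0 → fail=1;  out {0}∪∅={0}
  n12('bccbbb'): parent n11 fail=7; on 'b' 7→0 → fail=7;  out {1}∪∅={1}

Run:
[0] read 'c'  n0⇒n0
[1] read 'b'  n0⇒n7
[2] read 'c'  n7⇒n8
[3] read 'c'  n8⇒n9
[4] read 'b'  n9⇒n10
[5] read 'b'  n10⇒n11
[6] read 'b'  n11⇒n12  emit P1@[1:6]
[7] read 'b'  n12⇒n7 ·f
[8] read 'c'  n7⇒n8
[9] read 'c'  n8⇒n9
[10] read 'b'  n9⇒n10
[11] read 'b'  n10⇒n11
[12] read 'b'  n11⇒n12  emit P1@[7:12]
[13] read 'b'  n12⇒n7 ·f
[14] read 'c'  n7⇒n8
[15] read 'c'  n8⇒n9
[16] read 'b'  n9⇒n10
[17] read 'b'  n10⇒n11
[18] read 'b'  n11⇒n12  emit P1@[13:18]
[19] read 'c'  n12⇒n8 ·f
[20] read 'b'  n8⇒n7 ·f
[21] read 'd'  n7⇒n0 ·f
[22] read 'b'  n0⇒n7
[23] read 'a'  n7⇒n1 ·f
[24] read 'a'  n1⇒n1 ·f
[25] read 'b'  n1⇒n2
[26] read 'a'  n2⇒n3
[27] read 'b'  n3⇒n2 ·f
[28] read 'a'  n2⇒n3
[29] read 'd'  n3⇒n4
[30] read 'c'  n4⇒n5
[31] read 'a'  n5⇒n6  emit P0@[26:31]
[32] read 'a'  n6⇒n1 ·f
[33] read 'c'  n1⇒n0 ·f
[34] read 'b'  n0⇒n7
[35] read 'c'  n7⇒n8
[36] read 'c'  n8⇒n9
[37] read 'b'  n9⇒n10
[38] read 'b'  n10⇒n11
[39] read 'b'  n11⇒n12  emit P1@[34:39]
[40] read 'b'  n12⇒n7 ·f
[41] read 'd'  n7⇒n0 ·f
[42] read 'b'  n0⇒n7
[43] read 'd'  n7⇒n0 ·f
[44] read 'a'  n0⇒n1
[45] read 'a'  n1⇒n1 ·f
[46] read 'b'  n1⇒n2
[47] read 'a'  n2⇒n3
[48] read 'd'  n3⇒n4
[49] read 'c'  n4⇒n5
[50] read 'a'  n5⇒n6  emit P0@[45:50]
[51] read 'c'  n6⇒n0 ·f
[52] read 'b'  n0⇒n7
[53] read 'c'  n7⇒n8
[54] read 'c'  n8⇒n9
[55] read 'b'  n9⇒n10
[56] read 'b'  n10⇒n11
[57] read 'b'  n11⇒n12  emit P1@[52:57]
[58] read 'b'  n12⇒n7 ·f
[59] read 'b'  n7⇒n7 ·f
[60] read 'b'  n7⇒n7 ·f
[61] read 'c'  n7⇒n8
[62] read 'c'  n8⇒n9
[63] read 'b'  n9⇒n10
[64] read 'b'  n10⇒n11
[65] read 'b'  n11⇒n12  emit P1@[60:65]
[66] read 'a'  n12⇒n1 ·f
[67] read 'b'  n1⇒n2

Result: [[6,1],[12,1],[18,1],[31,0],[39,1],[50,0],[57,1],[65,1]]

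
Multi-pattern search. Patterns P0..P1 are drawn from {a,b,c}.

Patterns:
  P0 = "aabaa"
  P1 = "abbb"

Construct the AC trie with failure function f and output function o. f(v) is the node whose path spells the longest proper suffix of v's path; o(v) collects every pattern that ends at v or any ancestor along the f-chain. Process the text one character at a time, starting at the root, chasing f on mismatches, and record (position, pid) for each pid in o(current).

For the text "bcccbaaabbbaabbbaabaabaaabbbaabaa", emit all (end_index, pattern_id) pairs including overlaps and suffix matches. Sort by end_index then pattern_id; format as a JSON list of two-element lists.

Build automaton:
Trie nodes:
  n0 'ε': a→1
  n1 'a': a→2 b→6
  n2 'aa': b→3
  n3 'aab': a→4
  n4 'aaba': a→5
  n5 'aabaa': ·  [P0 ends]
  n6 'ab': b→7
  n7 'abb': b→8
  n8 'abbb': ·  [P1 ends]

Failure links (BFS by depth):
  n1('a'): parent n0 fail=0; on 'a' 0 → fail=0;  out ∅∪∅=∅
  n2('aa'): parent n1 fail=0; on 'a' 0 → fail=1;  out ∅∪∅=∅
  n6('ab'): parent n1 fail=0; on 'b' 0 → fail=0;  out ∅∪∅=∅
  n3('aab'): parent n2 fail=1; on 'b' 1 → fail=6;  out ∅∪∅=∅
  n7('abb'): parent n6 fail=0; on 'b' 0 → fail=0;  out ∅∪∅=∅
  n4('aaba'): parent n3 fail=6; on 'a' 6→0 → fail=1;  out ∅∪∅=∅
  n8('abbb'): parent n7 fail=0; on 'b' 0 → fail=0;  out {1}∪∅={1}
  n5('aabaa'): parent n4 fail=1; on 'a' 1 → fail=2;  out {0}∪∅={0}

Scan:
i=0 'b': node 0→0
i=1 'c': node 0→0
i=2 'c': node 0→0
i=3 'c': node 0→0
i=4 'b': node 0→0
i=5 'a': node 0→1
i=6 'a': node 1→2
i=7 'a': node 2→2 (fail-walked)
i=8 'b': node 2→3
i=9 'b': node 3→7 (fail-walked)
i=10 'b': node 7→8  emit P1@[7:10]
i=11 'a': node 8→1 (fail-walked)
i=12 'a': node 1→2
i=13 'b': node 2→3
i=14 'b': node 3→7 (fail-walked)
i=15 'b': node 7→8  emit P1@[12:15]
i=16 'a': node 8→1 (fail-walked)
i=17 'a': node 1→2
i=18 'b': node 2→3
i=19 'a': node 3→4
i=20 'a': node 4→5  emit P0@[16:20]
i=21 'b': node 5→3 (fail-walked)
i=22 'a': node 3→4
i=23 'a': node 4→5  emit P0@[19:23]
i=24 'a': node 5→2 (fail-walked)
i=25 'b': node 2→3
i=26 'b': node 3→7 (fail-walked)
i=27 'b': node 7→8  emit P1@[24:27]
i=28 'a': node 8→1 (fail-walked)
i=29 'a': node 1→2
i=30 'b': node 2→3
i=31 'a': node 3→4
i=32 'a': node 4→5  emit P0@[28:32]

All matches (sorted): [[10,1],[15,1],[20,0],[23,0],[27,1],[32,0]]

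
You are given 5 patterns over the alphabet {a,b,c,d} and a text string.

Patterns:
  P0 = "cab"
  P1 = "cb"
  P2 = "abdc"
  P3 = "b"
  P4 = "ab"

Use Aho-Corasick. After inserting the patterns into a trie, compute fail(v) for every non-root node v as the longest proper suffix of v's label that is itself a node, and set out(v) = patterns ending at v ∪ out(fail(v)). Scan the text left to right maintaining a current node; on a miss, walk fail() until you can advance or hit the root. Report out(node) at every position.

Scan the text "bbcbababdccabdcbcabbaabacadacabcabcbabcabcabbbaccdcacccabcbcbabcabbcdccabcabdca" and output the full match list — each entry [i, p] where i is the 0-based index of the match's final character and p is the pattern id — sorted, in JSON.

Build automaton:
Trie (insert patterns):
  0='ε' goto a→5 b→9 c→1
  1='c' goto a→2 b→4
  2='ca' goto b→3
  3='cab' goto ·  [P0 ends]
  4='cb' goto ·  [P1 ends]
  5='a' goto b→6
  6='ab' goto d→7  [P4 ends]
  7='abd' goto c→8
  8='abdc' goto ·  [P2 ends]
  9='b' goto ·  [P3 ends]

BFS fail/out derivation:
  n1('c'): parent n0 fail=0; on 'c' 0 → fail=0;  out ∅∪∅=∅
  n5('a'): parent n0 fail=0; on 'a' 0 → fail=0;  out ∅∪∅=∅
  n9('b'): parent n0 fail=0; on 'b' 0 → fail=0;  out {3}∪∅={3}
  n2('ca'): parent n1 fail=0; on 'a' 0 → fail=5;  out ∅∪∅=∅
  n4('cb'): parent n1 fail=0; on 'b' 0 → fail=9;  out {1}∪{3}={1,3}
  n6('ab'): parent n5 fail=0; on 'b' 0 → fail=9;  out {4}∪{3}={3,4}
  n3('cab'): parent n2 fail=5; on 'b' 5 → fail=6;  out {0}∪{3,4}={0,3,4}
  n7('abd'): parent n6 fail=9; on 'd' 9→0 → fail=0;  out ∅∪∅=∅
  n8('abdc'): parent n7 fail=0; on 'c' 0 → fail=1;  out {2}∪∅={2}

Run:
i=0 'b': node 0→9  → match P3@[0:0]
i=1 'b': node 9→9 (fail-walked)  → match P3@[1:1]
i=2 'c': node 9→1 (fail-walked)
i=3 'b': node 1→4  → match P1@[2:3],P3@[3:3]
i=4 'a': node 4→5 (fail-walked)
i=5 'b': node 5→6  → match P3@[5:5],P4@[4:5]
i=6 'a': node 6→5 (fail-walked)
i=7 'b': node 5→6  → match P3@[7:7],P4@[6:7]
i=8 'd': node 6→7
i=9 'c': node 7→8  → match P2@[6:9]
i=10 'c': node 8→1 (fail-walked)
i=11 'a': node 1→2
i=12 'b': node 2→3  → match P0@[10:12],P3@[12:12],P4@[11:12]
i=13 'd': node 3→7 (fail-walked)
i=14 'c': node 7→8  → match P2@[11:14]
i=15 'b': node 8→4 (fail-walked)  → match P1@[14:15],P3@[15:15]
i=16 'c': node 4→1 (fail-walked)
i=17 'a': node 1→2
i=18 'b': node 2→3  → match P0@[16:18],P3@[18:18],P4@[17:18]
i=19 'b': node 3→9 (fail-walked)  → match P3@[19:19]
i=20 'a': node 9→5 (fail-walked)
i=21 'a': node 5→5 (fail-walked)
i=22 'b': node 5→6  → match P3@[22:22],P4@[21:22]
i=23 'a': node 6→5 (fail-walked)
i=24 'c': node 5→1 (fail-walked)
i=25 'a': node 1→2
i=26 'd': node 2→0 (fail-walked)
i=27 'a': node 0→5
i=28 'c': node 5→1 (fail-walked)
i=29 'a': node 1→2
i=30 'b': node 2→3  → match P0@[28:30],P3@[30:30],P4@[29:30]
i=31 'c': node 3→1 (fail-walked)
i=32 'a': node 1→2
i=33 'b': node 2→3  → match P0@[31:33],P3@[33:33],P4@[32:33]
i=34 'c': node 3→1 (fail-walked)
i=35 'b': node 1→4  → match P1@[34:35],P3@[35:35]
i=36 'a': node 4→5 (fail-walked)
i=37 'b': node 5→6  → match P3@[37:37],P4@[36:37]
i=38 'c': node 6→1 (fail-walked)
i=39 'a': node 1→2
i=40 'b': node 2→3  → match P0@[38:40],P3@[40:40],P4@[39:40]
i=41 'c': node 3→1 (fail-walked)
i=42 'a': node 1→2
i=43 'b': node 2→3  → match P0@[41:43],P3@[43:43],P4@[42:43]
i=44 'b': node 3→9 (fail-walked)  → match P3@[44:44]
i=45 'b': node 9→9 (fail-walked)  → match P3@[45:45]
i=46 'a': node 9→5 (fail-walked)
i=47 'c': node 5→1 (fail-walked)
i=48 'c': node 1→1 (fail-walked)
i=49 'd': node 1→0 (fail-walked)
i=50 'c': node 0→1
i=51 'a': node 1→2
i=52 'c': node 2→1 (fail-walked)
i=53 'c': node 1→1 (fail-walked)
i=54 'c': node 1→1 (fail-walked)
i=55 'a': node 1→2
i=56 'b': node 2→3  → match P0@[54:56],P3@[56:56],P4@[55:56]
i=57 'c': node 3→1 (fail-walked)
i=58 'b': node 1→4  → match P1@[57:58],P3@[58:58]
i=59 'c': node 4→1 (fail-walked)
i=60 'b': node 1→4  → match P1@[59:60],P3@[60:60]
i=61 'a': node 4→5 (fail-walked)
i=62 'b': node 5→6  → match P3@[62:62],P4@[61:62]
i=63 'c': node 6→1 (fail-walked)
i=64 'a': node 1→2
i=65 'b': node 2→3  → match P0@[63:65],P3@[65:65],P4@[64:65]
i=66 'b': node 3→9 (fail-walked)  → match P3@[66:66]
i=67 'c': node 9→1 (fail-walked)
i=68 'd': node 1→0 (fail-walked)
i=69 'c': node 0→1
i=70 'c': node 1→1 (fail-walked)
i=71 'a': node 1→2
i=72 'b': node 2→3  → match P0@[70:72],P3@[72:72],P4@[71:72]
i=73 'c': node 3→1 (fail-walked)
i=74 'a': node 1→2
i=75 'b': node 2→3  → match P0@[73:75],P3@[75:75],P4@[74:75]
i=76 'd': node 3→7 (fail-walked)
i=77 'c': node 7→8  → match P2@[74:77]
i=78 'a': node 8→2 (fail-walked)

All matches (sorted): [[0,3],[1,3],[3,1],[3,3],[5,3],[5,4],[7,3],[7,4],[9,2],[12,0],[12,3],[12,4],[14,2],[15,1],[15,3],[18,0],[18,3],[18,4],[19,3],[22,3],[22,4],[30,0],[30,3],[30,4],[33,0],[33,3],[33,4],[35,1],[35,3],[37,3],[37,4],[40,0],[40,3],[40,4],[43,0],[43,3],[43,4],[44,3],[45,3],[56,0],[56,3],[56,4],[58,1],[58,3],[60,1],[60,3],[62,3],[62,4],[65,0],[65,3],[65,4],[66,3],[72,0],[72,3],[72,4],[75,0],[75,3],[75,4],[77,2]]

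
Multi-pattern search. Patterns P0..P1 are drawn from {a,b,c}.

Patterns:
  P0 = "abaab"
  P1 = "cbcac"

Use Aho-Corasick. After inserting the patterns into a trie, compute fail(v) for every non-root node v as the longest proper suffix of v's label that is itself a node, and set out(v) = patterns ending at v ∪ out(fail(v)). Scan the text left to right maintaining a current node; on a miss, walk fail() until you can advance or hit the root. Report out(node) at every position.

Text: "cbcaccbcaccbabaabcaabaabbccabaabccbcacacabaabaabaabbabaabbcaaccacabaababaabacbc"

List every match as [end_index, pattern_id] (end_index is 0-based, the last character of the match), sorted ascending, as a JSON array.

Build automaton:
Trie (insert patterns):
  n0 'ε': a→1 c→6
  n1 'a': b→2
  n2 'ab': a→3
  n3 'aba': a→4
  n4 'abaa': b→5
  n5 'abaab': ·  ←P0
  n6 'c': b→7
  n7 'cb': c→8
  n8 'cbc': a→9
  n9 'cbca': c→10
  n10 'cbcac': ·  ←P1

Failure links (BFS by depth):
  n1('a'): parent n0 fail=0; on 'a' 0 → fail=0;  out ∅∪∅=∅
  n6('c'): parent n0 fail=0; on 'c' 0 → fail=0;  out ∅∪∅=∅
  n2('ab'): parent n1 fail=0; on 'b' 0 → fail=0;  out ∅∪∅=∅
  n7('cb'): parent n6 fail=0; on 'b' 0 → fail=0;  out ∅∪∅=∅
  n3('aba'): parent n2 fail=0; on 'a' 0 → fail=1;  out ∅∪∅=∅
  n8('cbc'): parent n7 fail=0; on 'c' 0 → fail=6;  out ∅∪∅=∅
  n4('abaa'): parent n3 fail=1; on 'a' 1→0 → fail=1;  out ∅∪∅=∅
  n9('cbca'): parent n8 fail=6; on 'a' 6→0 → fail=1;  out ∅∪∅=∅
  n5('abaab'): parent n4 fail=1; on 'b' 1 → fail=2;  out {0}∪∅={0}
  n10('cbcac'): parent n9 fail=1; on 'c' 1→0 → fail=6;  out {1}∪∅={1}

Text stream:
pos 0 'c': at 6
pos 1 'b': at 7
pos 2 'c': at 8
pos 3 'a': at 9
pos 4 'c': at 10  emit P1@[0:4]
pos 5 'c': at 6 (via fail)
pos 6 'b': at 7
pos 7 'c': at 8
pos 8 'a': at 9
pos 9 'c': at 10  emit P1@[5:9]
pos 10 'c': at 6 (via fail)
pos 11 'b': at 7
pos 12 'a': at 1 (via fail)
pos 13 'b': at 2
pos 14 'a': at 3
pos 15 'a': at 4
pos 16 'b': at 5  emit P0@[12:16]
pos 17 'c': at 6 (via fail)
pos 18 'a': at 1 (via fail)
pos 19 'a': at 1 (via fail)
pos 20 'b': at 2
pos 21 'a': at 3
pos 22 'a': at 4
pos 23 'b': at 5  emit P0@[19:23]
pos 24 'b': at 0 (via fail)
pos 25 'c': at 6
pos 26 'c': at 6 (via fail)
pos 27 'a': at 1 (via fail)
pos 28 'b': at 2
pos 29 'a': at 3
pos 30 'a': at 4
pos 31 'b': at 5  emit P0@[27:31]
pos 32 'c': at 6 (via fail)
pos 33 'c': at 6 (via fail)
pos 34 'b': at 7
pos 35 'c': at 8
pos 36 'a': at 9
pos 37 'c': at 10  emit P1@[33:37]
pos 38 'a': at 1 (via fail)
pos 39 'c': at 6 (via fail)
pos 40 'a': at 1 (via fail)
pos 41 'b': at 2
pos 42 'a': at 3
pos 43 'a': at 4
pos 44 'b': at 5  emit P0@[40:44]
pos 45 'a': at 3 (via fail)
pos 46 'a': at 4
pos 47 'b': at 5  emit P0@[43:47]
pos 48 'a': at 3 (via fail)
pos 49 'a': at 4
pos 50 'b': at 5  emit P0@[46:50]
pos 51 'b': at 0 (via fail)
pos 52 'a': at 1
pos 53 'b': at 2
pos 54 'a': at 3
pos 55 'a': at 4
pos 56 'b': at 5  emit P0@[52:56]
pos 57 'b': at 0 (via fail)
pos 58 'c': at 6
pos 59 'a': at 1 (via fail)
pos 60 'a': at 1 (via fail)
pos 61 'c': at 6 (via fail)
pos 62 'c': at 6 (via fail)
pos 63 'a': at 1 (via fail)
pos 64 'c': at 6 (via fail)
pos 65 'a': at 1 (via fail)
pos 66 'b': at 2
pos 67 'a': at 3
pos 68 'a': at 4
pos 69 'b': at 5  emit P0@[65:69]
pos 70 'a': at 3 (via fail)
pos 71 'b': at 2 (via fail)
pos 72 'a': at 3
pos 73 'a': at 4
pos 74 'b': at 5  emit P0@[70:74]
pos 75 'a': at 3 (via fail)
pos 76 'c': at 6 (via fail)
pos 77 'b': at 7
pos 78 'c': at 8

All matches (sorted): [[4,1],[9,1],[16,0],[23,0],[31,0],[37,1],[44,0],[47,0],[50,0],[56,0],[69,0],[74,0]]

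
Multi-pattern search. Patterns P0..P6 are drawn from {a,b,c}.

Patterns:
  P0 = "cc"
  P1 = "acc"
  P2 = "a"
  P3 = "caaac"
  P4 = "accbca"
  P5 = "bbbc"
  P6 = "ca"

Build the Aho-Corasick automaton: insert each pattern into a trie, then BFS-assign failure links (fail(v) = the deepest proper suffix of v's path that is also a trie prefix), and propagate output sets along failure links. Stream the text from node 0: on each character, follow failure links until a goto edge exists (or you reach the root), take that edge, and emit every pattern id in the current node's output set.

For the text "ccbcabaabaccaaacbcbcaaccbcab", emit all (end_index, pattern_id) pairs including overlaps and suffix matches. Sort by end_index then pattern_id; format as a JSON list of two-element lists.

Construct AC machine:
Trie nodes:
  0='ε' goto a→3 b→13 c→1
  1='c' goto a→6 c→2
  2='cc' goto ·  [P0 ends]
  3='a' goto c→4  [P2 ends]
  4='ac' goto c→5
  5='acc' goto b→10  [P1 ends]
  6='ca' goto a→7  [P6 ends]
  7='caa' goto a→8
  8='caaa' goto c→9
  9='caaac' goto ·  [P3 ends]
  10='accb' goto c→11
  11='accbc' goto a→12
  12='accbca' goto ·  [P4 ends]
  13='b' goto b→14
  14='bb' goto b→15
  15='bbb' goto c→16
  16='bbbc' goto ·  [P5 ends]

BFS fail/out derivation:
  fail(1) 'c': from fail(0)=0 chase 'c': 0 ⇒ 0;  out=∅∪out(0)=∅
  fail(3) 'a': from fail(0)=0 chase 'a': 0 ⇒ 0;  out={2}∪out(0)={2}
  fail(13) 'b': from fail(0)=0 chase 'b': 0 ⇒ 0;  out=∅∪out(0)=∅
  fail(2) 'cc': from fail(1)=0 chase 'c': 0 ⇒ 1;  out={0}∪out(1)={0}
  fail(4) 'ac': from fail(3)=0 chase 'c': 0 ⇒ 1;  out=∅∪out(1)=∅
  fail(6) 'ca': from fail(1)=0 chase 'a': 0 ⇒ 3;  out={6}∪out(3)={2,6}
  fail(14) 'bb': from fail(13)=0 chase 'b': 0 ⇒ 13;  out=∅∪out(13)=∅
  fail(5) 'acc': from fail(4)=1 chase 'c': 1 ⇒ 2;  out={1}∪out(2)={0,1}
  fail(7) 'caa': from fail(6)=3 chase 'a': 3→0 ⇒ 3;  out=∅∪out(3)={2}
  fail(15) 'bbb': from fail(14)=13 chase 'b': 13 ⇒ 14;  out=∅∪out(14)=∅
  fail(8) 'caaa': from fail(7)=3 chase 'a': 3→0 ⇒ 3;  out=∅∪out(3)={2}
  fail(10) 'accb': from fail(5)=2 chase 'b': 2→1→0 ⇒ 13;  out=∅∪out(13)=∅
  fail(16) 'bbbc': from fail(15)=14 chase 'c': 14→13→0 ⇒ 1;  out={5}∪out(1)={5}
  fail(9) 'caaac': from fail(8)=3 chase 'c': 3 ⇒ 4;  out={3}∪out(4)={3}
  fail(11) 'accbc': from fail(10)=13 chase 'c': 13→0 ⇒ 1;  out=∅∪out(1)=∅
  fail(12) 'accbca': from fail(11)=1 chase 'a': 1 ⇒ 6;  out={4}∪out(6)={2,4,6}

Text stream:
i=0 'c': node 0→1
i=1 'c': node 1→2  ** P0@[0:1]
i=2 'b': node 2→13 (fail-walked)
i=3 'c': node 13→1 (fail-walked)
i=4 'a': node 1→6  ** P2@[4:4],P6@[3:4]
i=5 'b': node 6→13 (fail-walked)
i=6 'a': node 13→3 (fail-walked)  ** P2@[6:6]
i=7 'a': node 3→3 (fail-walked)  ** P2@[7:7]
i=8 'b': node 3→13 (fail-walked)
i=9 'a': node 13→3 (fail-walked)  ** P2@[9:9]
i=10 'c': node 3→4
i=11 'c': node 4→5  ** P0@[10:11],P1@[9:11]
i=12 'a': node 5→6 (fail-walked)  ** P2@[12:12],P6@[11:12]
i=13 'a': node 6→7  ** P2@[13:13]
i=14 'a': node 7→8  ** P2@[14:14]
i=15 'c': node 8→9  ** P3@[11:15]
i=16 'b': node 9→13 (fail-walked)
i=17 'c': node 13→1 (fail-walked)
i=18 'b': node 1→13 (fail-walked)
i=19 'c': node 13→1 (fail-walked)
i=20 'a': node 1→6  ** P2@[20:20],P6@[19:20]
i=21 'a': node 6→7  ** P2@[21:21]
i=22 'c': node 7→4 (fail-walked)
i=23 'c': node 4→5  ** P0@[22:23],P1@[21:23]
i=24 'b': node 5→10
i=25 'c': node 10→11
i=26 'a': node 11→12  ** P2@[26:26],P4@[21:26],P6@[25:26]
i=27 'b': node 12→13 (fail-walked)

All matches (sorted): [[1,0],[4,2],[4,6],[6,2],[7,2],[9,2],[11,0],[11,1],[12,2],[12,6],[13,2],[14,2],[15,3],[20,2],[20,6],[21,2],[23,0],[23,1],[26,2],[26,4],[26,6]]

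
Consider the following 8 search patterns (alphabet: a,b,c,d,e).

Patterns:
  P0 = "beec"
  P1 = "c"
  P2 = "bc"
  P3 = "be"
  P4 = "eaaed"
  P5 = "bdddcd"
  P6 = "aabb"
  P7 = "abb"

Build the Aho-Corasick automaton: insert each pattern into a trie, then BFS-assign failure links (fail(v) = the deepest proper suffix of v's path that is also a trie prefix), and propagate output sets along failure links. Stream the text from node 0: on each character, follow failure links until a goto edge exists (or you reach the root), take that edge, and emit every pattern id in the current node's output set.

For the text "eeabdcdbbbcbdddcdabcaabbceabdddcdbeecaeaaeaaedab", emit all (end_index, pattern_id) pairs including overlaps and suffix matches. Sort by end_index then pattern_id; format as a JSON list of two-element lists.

Build automaton:
Trie nodes:
  n0 'ε': a→17 b→1 c→5 e→7
  n1 'b': c→6 d→12 e→2
  n2 'be': e→3  ←P3
  n3 'bee': c→4
  n4 'beec': ·  ←P0
  n5 'c': ·  ←P1
  n6 'bc': ·  ←P2
  n7 'e': a→8
  n8 'ea': a→9
  n9 'eaa': e→10
  n10 'eaae': d→11
  n11 'eaaed': ·  ←P4
  n12 'bd': d→13
  n13 'bdd': d→14
  n14 'bddd': c→15
  n15 'bdddc': d→16
  n16 'bdddcd': ·  ←P5
  n17 'a': a→18 b→21
  n18 'aa': b→19
  n19 'aab': b→20
  n20 'aabb': ·  ←P6
  n21 'ab': b→22
  n22 'abb': ·  ←P7

Failure links (BFS by depth):
  n1('b'): parent n0 fail=0; on 'b' 0 → fail=0;  out ∅∪∅=∅
  n5('c'): parent n0 fail=0; on 'c' 0 → fail=0;  out {1}∪∅={1}
  n7('e'): parent n0 fail=0; on 'e' 0 → fail=0;  out ∅∪∅=∅
  n17('a'): parent n0 fail=0; on 'a' 0 → fail=0;  out ∅∪∅=∅
  n2('be'): parent n1 fail=0; on 'e' 0 → fail=7;  out {3}∪∅={3}
  n6('bc'): parent n1 fail=0; on 'c' 0 → fail=5;  out {2}∪{1}={1,2}
  n8('ea'): parent n7 fail=0; on 'a' 0 → fail=17;  out ∅∪∅=∅
  n12('bd'): parent n1 fail=0; on 'd' 0 → fail=0;  out ∅∪∅=∅
  n18('aa'): parent n17 fail=0; on 'a' 0 → fail=17;  out ∅∪∅=∅
  n21('ab'): parent n17 fail=0; on 'b' 0 → fail=1;  out ∅∪∅=∅
  n3('bee'): parent n2 fail=7; on 'e' 7→0 → fail=7;  out ∅∪∅=∅
  n9('eaa'): parent n8 fail=17; on 'a' 17 → fail=18;  out ∅∪∅=∅
  n13('bdd'): parent n12 fail=0; on 'd' 0 → fail=0;  out ∅∪∅=∅
  n19('aab'): parent n18 fail=17; on 'b' 17 → fail=21;  out ∅∪∅=∅
  n22('abb'): parent n21 fail=1; on 'b' 1→0 → fail=1;  out {7}∪∅={7}
  n4('beec'): parent n3 fail=7; on 'c' 7→0 → fail=5;  out {0}∪{1}={0,1}
  n10('eaae'): parent n9 fail=18; on 'e' 18→17→0 → fail=7;  out ∅∪∅=∅
  n14('bddd'): parent n13 fail=0; on 'd' 0 → fail=0;  out ∅∪∅=∅
  n20('aabb'): parent n19 fail=21; on 'b' 21 → fail=22;  out {6}∪{7}={6,7}
  n11('eaaed'): parent n10 fail=7; on 'd' 7→0 → fail=0;  out {4}∪∅={4}
  n15('bdddc'): parent n14 fail=0; on 'c' 0 → fail=5;  out ∅∪{1}={1}
  n16('bdddcd'): parent n15 fail=5; on 'd' 5→0 → fail=0;  out {5}∪∅={5}

Scan:
pos 0 'e': at 7
pos 1 'e': at 7 ·f
pos 2 'a': at 8
pos 3 'b': at 21 ·f
pos 4 'd': at 12 ·f
pos 5 'c': at 5 ·f  emit P1@[5:5]
pos 6 'd': at 0 ·f
pos 7 'b': at 1
pos 8 'b': at 1 ·f
pos 9 'b': at 1 ·f
pos 10 'c': at 6  emit P1@[10:10],P2@[9:10]
pos 11 'b': at 1 ·f
pos 12 'd': at 12
pos 13 'd': at 13
pos 14 'd': at 14
pos 15 'c': at 15  emit P1@[15:15]
pos 16 'd': at 16  emit P5@[11:16]
pos 17 'a': at 17 ·f
pos 18 'b': at 21
pos 19 'c': at 6 ·f  emit P1@[19:19],P2@[18:19]
pos 20 'a': at 17 ·f
pos 21 'a': at 18
pos 22 'b': at 19
pos 23 'b': at 20  emit P6@[20:23],P7@[21:23]
pos 24 'c': at 6 ·f  emit P1@[24:24],P2@[23:24]
pos 25 'e': at 7 ·f
pos 26 'a': at 8
pos 27 'b': at 21 ·f
pos 28 'd': at 12 ·f
pos 29 'd': at 13
pos 30 'd': at 14
pos 31 'c': at 15  emit P1@[31:31]
pos 32 'd': at 16  emit P5@[27:32]
pos 33 'b': at 1 ·f
pos 34 'e': at 2  emit P3@[33:34]
pos 35 'e': at 3
pos 36 'c': at 4  emit P0@[33:36],P1@[36:36]
pos 37 'a': at 17 ·f
pos 38 'e': at 7 ·f
pos 39 'a': at 8
pos 40 'a': at 9
pos 41 'e': at 10
pos 42 'a': at 8 ·f
pos 43 'a': at 9
pos 44 'e': at 10
pos 45 'd': at 11  emit P4@[41:45]
pos 46 'a': at 17 ·f
pos 47 'b': at 21

Matches: [[5,1],[10,1],[10,2],[15,1],[16,5],[19,1],[19,2],[23,6],[23,7],[24,1],[24,2],[31,1],[32,5],[34,3],[36,0],[36,1],[45,4]]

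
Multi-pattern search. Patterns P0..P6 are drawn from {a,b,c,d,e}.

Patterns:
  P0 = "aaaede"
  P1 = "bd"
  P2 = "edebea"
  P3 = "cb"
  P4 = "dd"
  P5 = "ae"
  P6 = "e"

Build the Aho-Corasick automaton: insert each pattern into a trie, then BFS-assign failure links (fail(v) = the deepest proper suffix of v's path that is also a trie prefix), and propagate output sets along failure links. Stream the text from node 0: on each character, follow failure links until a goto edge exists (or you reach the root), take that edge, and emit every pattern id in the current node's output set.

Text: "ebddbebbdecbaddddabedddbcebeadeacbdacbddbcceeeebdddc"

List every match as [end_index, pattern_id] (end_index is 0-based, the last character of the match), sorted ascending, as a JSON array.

Build:
Trie (insert patterns):
  n0 'ε': a→1 b→7 c→15 d→17 e→9
  n1 'a': a→2 e→19
  n2 'aa': a→3
  n3 'aaa': e→4
  n4 'aaae': d→5
  n5 'aaaed': e→6
  n6 'aaaede': ·  ←P0
  n7 'b': d→8
  n8 'bd': ·  ←P1
  n9 'e': d→10  ←P6
  n10 'ed': e→11
  n11 'ede': b→12
  n12 'edeb': e→13
  n13 'edebe': a→14
  n14 'edebea': ·  ←P2
  n15 'c': b→16
  n16 'cb': ·  ←P3
  n17 'd': d→18
  n18 'dd': ·  ←P4
  n19 'ae': ·  ←P5

BFS fail/out derivation:
  n1('a'): parent n0 fail=0; on 'a' 0 → fail=0;  out ∅∪∅=∅
  n7('b'): parent n0 fail=0; on 'b' 0 → fail=0;  out ∅∪∅=∅
  n9('e'): parent n0 fail=0; on 'e' 0 → fail=0;  out {6}∪∅={6}
  n15('c'): parent n0 fail=0; on 'c' 0 → fail=0;  out ∅∪∅=∅
  n17('d'): parent n0 fail=0; on 'd' 0 → fail=0;  out ∅∪∅=∅
  n2('aa'): parent n1 fail=0; on 'a' 0 → fail=1;  out ∅∪∅=∅
  n8('bd'): parent n7 fail=0; on 'd' 0 → fail=17;  out {1}∪∅={1}
  n10('ed'): parent n9 fail=0; on 'd' 0 → fail=17;  out ∅∪∅=∅
  n16('cb'): parent n15 fail=0; on 'b' 0 → fail=7;  out {3}∪∅={3}
  n18('dd'): parent n17 fail=0; on 'd' 0 → fail=17;  out {4}∪∅={4}
  n19('ae'): parent n1 fail=0; on 'e' 0 → fail=9;  out {5}∪{6}={5,6}
  n3('aaa'): parent n2 fail=1; on 'a' 1 → fail=2;  out ∅∪∅=∅
  n11('ede'): parent n10 fail=17; on 'e' 17→0 → fail=9;  out ∅∪{6}={6}
  n4('aaae'): parent n3 fail=2; on 'e' 2→1 → fail=19;  out ∅∪{5,6}={5,6}
  n12('edeb'): parent n11 fail=9; on 'b' 9→0 → fail=7;  out ∅∪∅=∅
  n5('aaaed'): parent n4 fail=19; on 'd' 19→9 → fail=10;  out ∅∪∅=∅
  n13('edebe'): parent n12 fail=7; on 'e' 7→0 → fail=9;  out ∅∪{6}={6}
  n6('aaaede'): parent n5 fail=10; on 'e' 10 → fail=11;  out {0}∪{6}={0,6}
  n14('edebea'): parent n13 fail=9; on 'a' 9→0 → fail=1;  out {2}∪∅={2}

Run:
[0] read 'e'  n0⇒n9  emit P6@[0:0]
[1] read 'b'  n9⇒n7 (via fail)
[2] read 'd'  n7⇒n8  emit P1@[1:2]
[3] read 'd'  n8⇒n18 (via fail)  emit P4@[2:3]
[4] read 'b'  n18⇒n7 (via fail)
[5] read 'e'  n7⇒n9 (via fail)  emit P6@[5:5]
[6] read 'b'  n9⇒n7 (via fail)
[7] read 'b'  n7⇒n7 (via fail)
[8] read 'd'  n7⇒n8  emit P1@[7:8]
[9] read 'e'  n8⇒n9 (via fail)  emit P6@[9:9]
[10] read 'c'  n9⇒n15 (via fail)
[11] read 'b'  n15⇒n16  emit P3@[10:11]
[12] read 'a'  n16⇒n1 (via fail)
[13] read 'd'  n1⇒n17 (via fail)
[14] read 'd'  n17⇒n18  emit P4@[13:14]
[15] read 'd'  n18⇒n18 (via fail)  emit P4@[14:15]
[16] read 'd'  n18⇒n18 (via fail)  emit P4@[15:16]
[17] read 'a'  n18⇒n1 (via fail)
[18] read 'b'  n1⇒n7 (via fail)
[19] read 'e'  n7⇒n9 (via fail)  emit P6@[19:19]
[20] read 'd'  n9⇒n10
[21] read 'd'  n10⇒n18 (via fail)  emit P4@[20:21]
[22] read 'd'  n18⇒n18 (via fail)  emit P4@[21:22]
[23] read 'b'  n18⇒n7 (via fail)
[24] read 'c'  n7⇒n15 (via fail)
[25] read 'e'  n15⇒n9 (via fail)  emit P6@[25:25]
[26] read 'b'  n9⇒n7 (via fail)
[27] read 'e'  n7⇒n9 (via fail)  emit P6@[27:27]
[28] read 'a'  n9⇒n1 (via fail)
[29] read 'd'  n1⇒n17 (via fail)
[30] read 'e'  n17⇒n9 (via fail)  emit P6@[30:30]
[31] read 'a'  n9⇒n1 (via fail)
[32] read 'c'  n1⇒n15 (via fail)
[33] read 'b'  n15⇒n16  emit P3@[32:33]
[34] read 'd'  n16⇒n8 (via fail)  emit P1@[33:34]
[35] read 'a'  n8⇒n1 (via fail)
[36] read 'c'  n1⇒n15 (via fail)
[37] read 'b'  n15⇒n16  emit P3@[36:37]
[38] read 'd'  n16⇒n8 (via fail)  emit P1@[37:38]
[39] read 'd'  n8⇒n18 (via fail)  emit P4@[38:39]
[40] read 'b'  n18⇒n7 (via fail)
[41] read 'c'  n7⇒n15 (via fail)
[42] read 'c'  n15⇒n15 (via fail)
[43] read 'e'  n15⇒n9 (via fail)  emit P6@[43:43]
[44] read 'e'  n9⇒n9 (via fail)  emit P6@[44:44]
[45] read 'e'  n9⇒n9 (via fail)  emit P6@[45:45]
[46] read 'e'  n9⇒n9 (via fail)  emit P6@[46:46]
[47] read 'b'  n9⇒n7 (via fail)
[48] read 'd'  n7⇒n8  emit P1@[47:48]
[49] read 'd'  n8⇒n18 (via fail)  emit P4@[48:49]
[50] read 'd'  n18⇒n18 (via fail)  emit P4@[49:50]
[51] read 'c'  n18⇒n15 (via fail)

Result: [[0,6],[2,1],[3,4],[5,6],[8,1],[9,6],[11,3],[14,4],[15,4],[16,4],[19,6],[21,4],[22,4],[25,6],[27,6],[30,6],[33,3],[34,1],[37,3],[38,1],[39,4],[43,6],[44,6],[45,6],[46,6],[48,1],[49,4],[50,4]]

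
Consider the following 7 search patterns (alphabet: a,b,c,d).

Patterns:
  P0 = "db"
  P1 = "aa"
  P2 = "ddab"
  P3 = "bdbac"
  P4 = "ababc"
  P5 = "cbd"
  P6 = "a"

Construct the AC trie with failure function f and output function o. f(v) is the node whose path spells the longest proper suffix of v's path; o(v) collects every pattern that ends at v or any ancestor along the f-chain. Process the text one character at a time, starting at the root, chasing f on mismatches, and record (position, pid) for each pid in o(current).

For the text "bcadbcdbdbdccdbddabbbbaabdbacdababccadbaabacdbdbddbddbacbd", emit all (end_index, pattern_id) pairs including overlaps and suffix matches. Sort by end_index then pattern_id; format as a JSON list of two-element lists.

Build automaton:
Trie nodes:
  0='ε' goto a→3 b→8 c→17 d→1
  1='d' goto b→2 d→5
  2='db' goto ·  ←P0
  3='a' goto a→4 b→13  ←P6
  4='aa' goto ·  ←P1
  5='dd' goto a→6
  6='dda' goto b→7
  7='ddab' goto ·  ←P2
  8='b' goto d→9
  9='bd' goto b→10
  10='bdb' goto a→11
  11='bdba' goto c→12
  12='bdbac' goto ·  ←P3
  13='ab' goto a→14
  14='aba' goto b→15
  15='abab' goto c→16
  16='ababc' goto ·  ←P4
  17='c' goto b→18
  18='cb' goto d→19
  19='cbd' goto ·  ←P5

Failure links (BFS by depth):
  fail(1) 'd': from fail(0)=0 chase 'd': 0 ⇒ 0;  out=∅∪out(0)=∅
  fail(3) 'a': from fail(0)=0 chase 'a': 0 ⇒ 0;  out={6}∪out(0)={6}
  fail(8) 'b': from fail(0)=0 chase 'b': 0 ⇒ 0;  out=∅∪out(0)=∅
  fail(17) 'c': from fail(0)=0 chase 'c': 0 ⇒ 0;  out=∅∪out(0)=∅
  fail(2) 'db': from fail(1)=0 chase 'b': 0 ⇒ 8;  out={0}∪out(8)={0}
  fail(4) 'aa': from fail(3)=0 chase 'a': 0 ⇒ 3;  out={1}∪out(3)={1,6}
  fail(5) 'dd': from fail(1)=0 chase 'd': 0 ⇒ 1;  out=∅∪out(1)=∅
  fail(9) 'bd': from fail(8)=0 chase 'd': 0 ⇒ 1;  out=∅∪out(1)=∅
  fail(13) 'ab': from fail(3)=0 chase 'b': 0 ⇒ 8;  out=∅∪out(8)=∅
  fail(18) 'cb': from fail(17)=0 chase 'b': 0 ⇒ 8;  out=∅∪out(8)=∅
  fail(6) 'dda': from fail(5)=1 chase 'a': 1→0 ⇒ 3;  out=∅∪out(3)={6}
  fail(10) 'bdb': from fail(9)=1 chase 'b': 1 ⇒ 2;  out=∅∪out(2)={0}
  fail(14) 'aba': from fail(13)=8 chase 'a': 8→0 ⇒ 3;  out=∅∪out(3)={6}
  fail(19) 'cbd': from fail(18)=8 chase 'd': 8 ⇒ 9;  out={5}∪out(9)={5}
  fail(7) 'ddab': from fail(6)=3 chase 'b': 3 ⇒ 13;  out={2}∪out(13)={2}
  fail(11) 'bdba': from fail(10)=2 chase 'a': 2→8→0 ⇒ 3;  out=∅∪out(3)={6}
  fail(15) 'abab': from fail(14)=3 chase 'b': 3 ⇒ 13;  out=∅∪out(13)=∅
  fail(12) 'bdbac': from fail(11)=3 chase 'c': 3→0 ⇒ 17;  out={3}∪out(17)={3}
  fail(16) 'ababc': from fail(15)=13 chase 'c': 13→8→0 ⇒ 17;  out={4}∪out(17)={4}

Scan:
pos 0 'b': at 8
pos 1 'c': at 17 ·f
pos 2 'a': at 3 ·f  → match P6@[2:2]
pos 3 'd': at 1 ·f
pos 4 'b': at 2  → match P0@[3:4]
pos 5 'c': at 17 ·f
pos 6 'd': at 1 ·f
pos 7 'b': at 2  → match P0@[6:7]
pos 8 'd': at 9 ·f
pos 9 'b': at 10  → match P0@[8:9]
pos 10 'd': at 9 ·f
pos 11 'c': at 17 ·f
pos 12 'c': at 17 ·f
pos 13 'd': at 1 ·f
pos 14 'b': at 2  → match P0@[13:14]
pos 15 'd': at 9 ·f
pos 16 'd': at 5 ·f
pos 17 'a': at 6  → match P6@[17:17]
pos 18 'b': at 7  → match P2@[15:18]
pos 19 'b': at 8 ·f
pos 20 'b': at 8 ·f
pos 21 'b': at 8 ·f
pos 22 'a': at 3 ·f  → match P6@[22:22]
pos 23 'a': at 4  → match P1@[22:23],P6@[23:23]
pos 24 'b': at 13 ·f
pos 25 'd': at 9 ·f
pos 26 'b': at 10  → match P0@[25:26]
pos 27 'a': at 11  → match P6@[27:27]
pos 28 'c': at 12  → match P3@[24:28]
pos 29 'd': at 1 ·f
pos 30 'a': at 3 ·f  → match P6@[30:30]
pos 31 'b': at 13
pos 32 'a': at 14  → match P6@[32:32]
pos 33 'b': at 15
pos 34 'c': at 16  → match P4@[30:34]
pos 35 'c': at 17 ·f
pos 36 'a': at 3 ·f  → match P6@[36:36]
pos 37 'd': at 1 ·f
pos 38 'b': at 2  → match P0@[37:38]
pos 39 'a': at 3 ·f  → match P6@[39:39]
pos 40 'a': at 4  → match P1@[39:40],P6@[40:40]
pos 41 'b': at 13 ·f
pos 42 'a': at 14  → match P6@[42:42]
pos 43 'c': at 17 ·f
pos 44 'd': at 1 ·f
pos 45 'b': at 2  → match P0@[44:45]
pos 46 'd': at 9 ·f
pos 47 'b': at 10  → match P0@[46:47]
pos 48 'd': at 9 ·f
pos 49 'd': at 5 ·f
pos 50 'b': at 2 ·f  → match P0@[49:50]
pos 51 'd': at 9 ·f
pos 52 'd': at 5 ·f
pos 53 'b': at 2 ·f  → match P0@[52:53]
pos 54 'a': at 3 ·f  → match P6@[54:54]
pos 55 'c': at 17 ·f
pos 56 'b': at 18
pos 57 'd': at 19  → match P5@[55:57]

All matches (sorted): [[2,6],[4,0],[7,0],[9,0],[14,0],[17,6],[18,2],[22,6],[23,1],[23,6],[26,0],[27,6],[28,3],[30,6],[32,6],[34,4],[36,6],[38,0],[39,6],[40,1],[40,6],[42,6],[45,0],[47,0],[50,0],[53,0],[54,6],[57,5]]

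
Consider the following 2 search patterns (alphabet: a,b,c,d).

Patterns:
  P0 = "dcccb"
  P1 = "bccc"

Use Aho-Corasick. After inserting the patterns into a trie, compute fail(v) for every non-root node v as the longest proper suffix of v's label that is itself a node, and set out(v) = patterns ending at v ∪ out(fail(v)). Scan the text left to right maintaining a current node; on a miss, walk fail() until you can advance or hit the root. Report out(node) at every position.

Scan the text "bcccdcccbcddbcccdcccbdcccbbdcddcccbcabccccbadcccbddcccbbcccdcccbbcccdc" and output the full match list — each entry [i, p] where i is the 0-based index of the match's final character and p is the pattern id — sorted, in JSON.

Build:
Trie nodes:
  0='ε' goto b→6 d→1
  1='d' goto c→2
  2='dc' goto c→3
  3='dcc' goto c→4
  4='dccc' goto b→5
  5='dcccb' goto ·  [P0 ends]
  6='b' goto c→7
  7='bc' goto c→8
  8='bcc' goto c→9
  9='bccc' goto ·  [P1 ends]

Failure links (BFS by depth):
  fail(1) 'd': from fail(0)=0 chase 'd': 0 ⇒ 0;  out=∅∪out(0)=∅
  fail(6) 'b': from fail(0)=0 chase 'b': 0 ⇒ 0;  out=∅∪out(0)=∅
  fail(2) 'dc': from fail(1)=0 chase 'c': 0 ⇒ 0;  out=∅∪out(0)=∅
  fail(7) 'bc': from fail(6)=0 chase 'c': 0 ⇒ 0;  out=∅∪out(0)=∅
  fail(3) 'dcc': from fail(2)=0 chase 'c': 0 ⇒ 0;  out=∅∪out(0)=∅
  fail(8) 'bcc': from fail(7)=0 chase 'c': 0 ⇒ 0;  out=∅∪out(0)=∅
  fail(4) 'dccc': from fail(3)=0 chase 'c': 0 ⇒ 0;  out=∅∪out(0)=∅
  fail(9) 'bccc': from fail(8)=0 chase 'c': 0 ⇒ 0;  out={1}∪out(0)={1}
  fail(5) 'dcccb': from fail(4)=0 chase 'b': 0 ⇒ 6;  out={0}∪out(6)={0}

Scan:
i=0 'b': node 0→6
i=1 'c': node 6→7
i=2 'c': node 7→8
i=3 'c': node 8→9  emit P1@[0:3]
i=4 'd': node 9→1 (via fail)
i=5 'c': node 1→2
i=6 'c': node 2→3
i=7 'c': node 3→4
i=8 'b': node 4→5  emit P0@[4:8]
i=9 'c': node 5→7 (via fail)
i=10 'd': node 7→1 (via fail)
i=11 'd': node 1→1 (via fail)
i=12 'b': node 1→6 (via fail)
i=13 'c': node 6→7
i=14 'c': node 7→8
i=15 'c': node 8→9  emit P1@[12:15]
i=16 'd': node 9→1 (via fail)
i=17 'c': node 1→2
i=18 'c': node 2→3
i=19 'c': node 3→4
i=20 'b': node 4→5  emit P0@[16:20]
i=21 'd': node 5→1 (via fail)
i=22 'c': node 1→2
i=23 'c': node 2→3
i=24 'c': node 3→4
i=25 'b': node 4→5  emit P0@[21:25]
i=26 'b': node 5→6 (via fail)
i=27 'd': node 6→1 (via fail)
i=28 'c': node 1→2
i=29 'd': node 2→1 (via fail)
i=30 'd': node 1→1 (via fail)
i=31 'c': node 1→2
i=32 'c': node 2→3
i=33 'c': node 3→4
i=34 'b': node 4→5  emit P0@[30:34]
i=35 'c': node 5→7 (via fail)
i=36 'a': node 7→0 (via fail)
i=37 'b': node 0→6
i=38 'c': node 6→7
i=39 'c': node 7→8
i=40 'c': node 8→9  emit P1@[37:40]
i=41 'c': node 9→0 (via fail)
i=42 'b': node 0→6
i=43 'a': node 6→0 (via fail)
i=44 'd': node 0→1
i=45 'c': node 1→2
i=46 'c': node 2→3
i=47 'c': node 3→4
i=48 'b': node 4→5  emit P0@[44:48]
i=49 'd': node 5→1 (via fail)
i=50 'd': node 1→1 (via fail)
i=51 'c': node 1→2
i=52 'c': node 2→3
i=53 'c': node 3→4
i=54 'b': node 4→5  emit P0@[50:54]
i=55 'b': node 5→6 (via fail)
i=56 'c': node 6→7
i=57 'c': node 7→8
i=58 'c': node 8→9  emit P1@[55:58]
i=59 'd': node 9→1 (via fail)
i=60 'c': node 1→2
i=61 'c': node 2→3
i=62 'c': node 3→4
i=63 'b': node 4→5  emit P0@[59:63]
i=64 'b': node 5→6 (via fail)
i=65 'c': node 6→7
i=66 'c': node 7→8
i=67 'c': node 8→9  emit P1@[64:67]
i=68 'd': node 9→1 (via fail)
i=69 'c': node 1→2

All matches (sorted): [[3,1],[8,0],[15,1],[20,0],[25,0],[34,0],[40,1],[48,0],[54,0],[58,1],[63,0],[67,1]]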